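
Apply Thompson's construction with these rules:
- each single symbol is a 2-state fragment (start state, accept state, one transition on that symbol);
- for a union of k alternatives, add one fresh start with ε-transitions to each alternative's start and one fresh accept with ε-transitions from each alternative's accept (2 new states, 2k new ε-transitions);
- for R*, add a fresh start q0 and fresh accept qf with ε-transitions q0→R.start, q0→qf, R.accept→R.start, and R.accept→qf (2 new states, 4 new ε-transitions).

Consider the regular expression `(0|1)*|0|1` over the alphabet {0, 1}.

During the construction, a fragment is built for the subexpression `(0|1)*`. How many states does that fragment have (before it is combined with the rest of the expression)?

Fragment for `(0|1)*`:
Each of the 2 symbol leaves contributes a 2-state fragment.
  0|1 = 6 states
  (0|1)* = 8 states

8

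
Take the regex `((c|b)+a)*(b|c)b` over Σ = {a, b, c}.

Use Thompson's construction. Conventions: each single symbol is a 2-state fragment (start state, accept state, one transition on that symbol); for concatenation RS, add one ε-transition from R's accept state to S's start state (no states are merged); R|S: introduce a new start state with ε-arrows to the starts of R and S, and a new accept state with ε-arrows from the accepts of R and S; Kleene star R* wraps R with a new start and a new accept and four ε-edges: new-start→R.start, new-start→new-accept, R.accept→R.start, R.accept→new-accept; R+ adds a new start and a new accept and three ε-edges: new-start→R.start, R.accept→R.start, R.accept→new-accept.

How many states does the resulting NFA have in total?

Per subexpression:
Each of the 6 symbol leaves contributes a 2-state fragment.
  c|b → 6 states
  (c|b)+ → 8 states
  (c|b)+a → 10 states
  ((c|b)+a)* → 12 states
  b|c → 6 states
  ((c|b)+a)*(b|c)b → 20 states

20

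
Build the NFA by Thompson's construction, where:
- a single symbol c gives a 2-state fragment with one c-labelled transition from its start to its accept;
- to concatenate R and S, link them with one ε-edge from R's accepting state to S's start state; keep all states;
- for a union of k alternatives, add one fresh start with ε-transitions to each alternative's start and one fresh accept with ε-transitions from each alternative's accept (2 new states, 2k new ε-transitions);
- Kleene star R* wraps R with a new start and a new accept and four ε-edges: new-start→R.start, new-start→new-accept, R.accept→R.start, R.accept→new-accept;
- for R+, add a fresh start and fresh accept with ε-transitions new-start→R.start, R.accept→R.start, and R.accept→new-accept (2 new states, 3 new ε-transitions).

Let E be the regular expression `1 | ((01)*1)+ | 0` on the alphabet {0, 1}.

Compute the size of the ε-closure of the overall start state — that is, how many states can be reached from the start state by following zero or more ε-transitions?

8

Let C(F) = |ε-closure(F.start)| within fragment F, and note whether F accepts ε. Symbol fragments have C = 1 and do not accept ε. Then:
  01 : C equals the left operand's closure size = 1 (its accept is not ε-reachable, so the closure stops there)
  (01)* : the star's fresh start ε-reaches both the body's start and the fresh accept: C = 2 + 1 = 3
  (01)*1 : C = 3 + 1 = 4 (closure spills across the concat boundary because the left factor accepts ε)
  ((01)*1)+ : new start ε-reaches only the body's start; the new accept needs a symbol first: C = 1 + 4 = 5
  1 | ((01)*1)+ | 0 : new start ε-reaches every alternative's start; none of them accept ε, so the new accept is not reached: C = 1 + 1 + 5 + 1 = 8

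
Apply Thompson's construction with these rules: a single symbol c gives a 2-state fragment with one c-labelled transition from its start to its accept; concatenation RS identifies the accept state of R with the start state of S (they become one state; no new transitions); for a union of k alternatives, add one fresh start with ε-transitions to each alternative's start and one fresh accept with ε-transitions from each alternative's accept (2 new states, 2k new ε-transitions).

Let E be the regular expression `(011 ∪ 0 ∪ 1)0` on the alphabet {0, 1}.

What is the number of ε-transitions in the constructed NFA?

6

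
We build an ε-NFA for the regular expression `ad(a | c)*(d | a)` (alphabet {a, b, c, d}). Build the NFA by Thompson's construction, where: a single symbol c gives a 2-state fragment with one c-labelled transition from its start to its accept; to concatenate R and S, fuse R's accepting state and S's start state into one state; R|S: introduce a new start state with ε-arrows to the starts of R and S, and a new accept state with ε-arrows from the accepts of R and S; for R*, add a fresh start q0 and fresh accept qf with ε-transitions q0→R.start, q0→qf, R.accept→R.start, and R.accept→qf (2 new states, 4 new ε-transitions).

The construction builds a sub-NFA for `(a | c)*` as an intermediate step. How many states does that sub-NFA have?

8

Fragment for `(a | c)*`:
Each of the 2 symbol leaves contributes a 2-state fragment.
  a | c : 6 states
  (a | c)* : 8 states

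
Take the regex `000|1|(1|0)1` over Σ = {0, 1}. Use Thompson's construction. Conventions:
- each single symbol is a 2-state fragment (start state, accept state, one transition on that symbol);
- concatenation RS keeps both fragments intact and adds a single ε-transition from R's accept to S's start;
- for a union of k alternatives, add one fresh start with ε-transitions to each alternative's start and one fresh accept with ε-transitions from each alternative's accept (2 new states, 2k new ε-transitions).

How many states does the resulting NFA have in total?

18

Per subexpression:
Each of the 7 symbol leaves contributes a 2-state fragment.
  000 = 6 states
  1|0 = 6 states
  (1|0)1 = 8 states
  000|1|(1|0)1 = 18 states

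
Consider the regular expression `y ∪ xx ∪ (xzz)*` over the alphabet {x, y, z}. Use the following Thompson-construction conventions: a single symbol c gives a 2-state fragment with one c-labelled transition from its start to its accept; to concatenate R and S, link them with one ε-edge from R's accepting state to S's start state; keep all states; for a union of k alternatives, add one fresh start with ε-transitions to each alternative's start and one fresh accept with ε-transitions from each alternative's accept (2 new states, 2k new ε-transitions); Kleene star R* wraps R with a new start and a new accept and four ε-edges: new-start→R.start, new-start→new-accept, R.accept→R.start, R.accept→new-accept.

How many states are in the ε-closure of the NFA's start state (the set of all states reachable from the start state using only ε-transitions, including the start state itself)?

7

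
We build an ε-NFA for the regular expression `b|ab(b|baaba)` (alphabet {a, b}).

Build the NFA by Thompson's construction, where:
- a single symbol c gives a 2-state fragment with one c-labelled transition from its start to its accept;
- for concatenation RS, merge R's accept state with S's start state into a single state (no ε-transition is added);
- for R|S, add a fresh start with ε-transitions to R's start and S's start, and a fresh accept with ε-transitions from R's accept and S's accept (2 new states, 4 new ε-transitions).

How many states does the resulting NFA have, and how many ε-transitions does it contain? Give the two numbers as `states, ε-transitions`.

16, 8

Building bottom-up:
Each of the 9 symbol leaves contributes 2 states and 0 ε-transitions.
  baaba → 6 states, 0 ε-transitions
  b|baaba → 10 states, 4 ε-transitions
  ab(b|baaba) → 12 states, 4 ε-transitions
  b|ab(b|baaba) → 16 states, 8 ε-transitions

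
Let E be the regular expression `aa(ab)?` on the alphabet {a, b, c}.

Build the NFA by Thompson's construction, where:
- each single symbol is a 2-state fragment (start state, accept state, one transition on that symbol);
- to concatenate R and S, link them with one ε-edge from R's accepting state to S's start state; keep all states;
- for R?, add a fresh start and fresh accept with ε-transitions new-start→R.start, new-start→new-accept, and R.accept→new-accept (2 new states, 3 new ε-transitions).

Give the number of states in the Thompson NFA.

Per subexpression:
Each of the 4 symbol leaves contributes a 2-state fragment.
  ab — 4 states
  (ab)? — 6 states
  aa(ab)? — 10 states

10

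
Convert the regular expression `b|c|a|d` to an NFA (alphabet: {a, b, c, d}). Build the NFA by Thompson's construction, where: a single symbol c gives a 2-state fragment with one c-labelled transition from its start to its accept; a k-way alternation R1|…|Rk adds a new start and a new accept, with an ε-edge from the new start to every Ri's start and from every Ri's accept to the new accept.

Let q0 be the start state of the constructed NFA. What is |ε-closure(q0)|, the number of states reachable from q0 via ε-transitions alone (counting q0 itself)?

Let C(F) = |ε-closure(F.start)| within fragment F, and note whether F accepts ε. Symbol fragments have C = 1 and do not accept ε. Then:
  b|c|a|d : |ε-closure| = 1 + 1 + 1 + 1 + 1 = 5 (the new accept is not ε-reachable since no branch accepts ε)

5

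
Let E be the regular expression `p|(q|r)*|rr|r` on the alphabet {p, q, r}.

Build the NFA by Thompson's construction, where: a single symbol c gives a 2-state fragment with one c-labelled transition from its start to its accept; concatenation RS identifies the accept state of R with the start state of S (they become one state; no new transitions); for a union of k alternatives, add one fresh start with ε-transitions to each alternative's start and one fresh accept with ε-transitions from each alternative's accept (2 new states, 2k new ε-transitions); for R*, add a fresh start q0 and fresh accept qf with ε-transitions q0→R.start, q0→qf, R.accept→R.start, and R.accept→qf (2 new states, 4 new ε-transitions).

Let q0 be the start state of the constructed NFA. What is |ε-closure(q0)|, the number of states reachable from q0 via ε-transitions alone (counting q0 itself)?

10

Compute the ε-closure size of each fragment's start state recursively; a symbol fragment's start has no outgoing ε-edge, so its closure is just itself (size 1).
  q|r : C = 1 + 1 + 1 = 3 (the new accept is not ε-reachable since no branch accepts ε)
  (q|r)* : C = 1 (new start) + 3 (body) + 1 (new accept) = 5
  rr : C equals the left operand's closure size = 1 (its accept is not ε-reachable, so the closure stops there)
  p|(q|r)*|rr|r : new start ε-reaches every alternative's start; at least one alternative accepts ε, so the union's new accept is reached too: C = 1 + 1 + 5 + 1 + 1 + 1 = 10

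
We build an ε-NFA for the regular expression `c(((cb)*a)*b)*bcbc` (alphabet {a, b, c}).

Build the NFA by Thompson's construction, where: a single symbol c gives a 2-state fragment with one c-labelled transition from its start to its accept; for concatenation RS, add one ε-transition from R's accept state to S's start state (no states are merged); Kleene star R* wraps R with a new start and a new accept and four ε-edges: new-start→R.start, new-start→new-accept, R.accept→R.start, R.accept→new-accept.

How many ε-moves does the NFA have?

20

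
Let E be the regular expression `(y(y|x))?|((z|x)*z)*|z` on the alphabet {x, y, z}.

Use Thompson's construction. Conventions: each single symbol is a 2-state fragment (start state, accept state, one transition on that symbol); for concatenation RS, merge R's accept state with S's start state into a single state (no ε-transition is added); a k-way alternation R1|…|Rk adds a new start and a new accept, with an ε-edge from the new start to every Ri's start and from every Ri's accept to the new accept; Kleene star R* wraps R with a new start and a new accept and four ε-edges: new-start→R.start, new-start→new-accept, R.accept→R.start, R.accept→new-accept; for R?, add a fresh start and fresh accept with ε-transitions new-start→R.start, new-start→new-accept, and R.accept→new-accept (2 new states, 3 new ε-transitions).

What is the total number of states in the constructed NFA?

24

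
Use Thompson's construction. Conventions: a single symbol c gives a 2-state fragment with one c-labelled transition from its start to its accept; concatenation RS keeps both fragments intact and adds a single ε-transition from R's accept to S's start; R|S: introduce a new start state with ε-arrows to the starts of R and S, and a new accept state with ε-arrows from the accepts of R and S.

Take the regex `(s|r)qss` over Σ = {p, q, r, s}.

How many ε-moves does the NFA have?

7

Building bottom-up:
Each of the 5 symbol leaves contributes 0 ε-transitions.
  s|r = 4 ε-transitions
  (s|r)qss = 7 ε-transitions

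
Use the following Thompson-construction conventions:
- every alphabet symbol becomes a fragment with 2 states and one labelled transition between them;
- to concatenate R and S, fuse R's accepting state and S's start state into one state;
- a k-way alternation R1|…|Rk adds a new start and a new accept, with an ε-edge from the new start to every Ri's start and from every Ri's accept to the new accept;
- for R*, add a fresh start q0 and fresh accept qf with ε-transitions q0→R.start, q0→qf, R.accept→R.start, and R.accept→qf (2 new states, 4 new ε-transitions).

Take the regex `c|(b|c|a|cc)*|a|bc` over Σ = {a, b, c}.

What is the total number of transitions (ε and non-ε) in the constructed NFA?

By structural recursion:
Each of the 9 symbol leaves contributes 1 transition (1 symbol, 0 ε).
  cc → 2 transitions (2 symbol, 0 ε)
  b|c|a|cc → 13 transitions (5 symbol, 8 ε)
  (b|c|a|cc)* → 17 transitions (5 symbol, 12 ε)
  bc → 2 transitions (2 symbol, 0 ε)
  c|(b|c|a|cc)*|a|bc → 29 transitions (9 symbol, 20 ε)

29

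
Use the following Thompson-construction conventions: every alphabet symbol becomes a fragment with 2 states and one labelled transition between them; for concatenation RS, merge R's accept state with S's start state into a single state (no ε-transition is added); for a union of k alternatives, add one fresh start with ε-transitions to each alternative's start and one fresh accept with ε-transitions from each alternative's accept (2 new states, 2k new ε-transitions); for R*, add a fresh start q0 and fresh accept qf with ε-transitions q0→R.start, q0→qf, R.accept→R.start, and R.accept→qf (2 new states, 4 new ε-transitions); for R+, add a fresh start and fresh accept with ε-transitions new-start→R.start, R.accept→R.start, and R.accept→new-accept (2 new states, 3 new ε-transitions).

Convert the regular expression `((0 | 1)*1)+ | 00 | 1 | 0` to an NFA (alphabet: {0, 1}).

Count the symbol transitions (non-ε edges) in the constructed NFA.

7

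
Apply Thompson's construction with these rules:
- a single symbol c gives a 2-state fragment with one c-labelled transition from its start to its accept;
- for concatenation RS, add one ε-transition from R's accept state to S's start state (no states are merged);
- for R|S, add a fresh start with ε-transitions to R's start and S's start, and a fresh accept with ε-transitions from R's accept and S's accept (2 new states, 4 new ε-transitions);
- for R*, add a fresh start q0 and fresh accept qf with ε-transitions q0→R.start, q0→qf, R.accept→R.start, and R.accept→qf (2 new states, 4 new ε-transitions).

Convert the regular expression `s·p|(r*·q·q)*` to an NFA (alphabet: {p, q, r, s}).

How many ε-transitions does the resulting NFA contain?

Recursing over subexpressions:
Each of the 5 symbol leaves contributes 0 ε-transitions.
  s·p — 1 ε-transition
  r* — 4 ε-transitions
  r*·q·q — 6 ε-transitions
  (r*·q·q)* — 10 ε-transitions
  s·p|(r*·q·q)* — 15 ε-transitions

15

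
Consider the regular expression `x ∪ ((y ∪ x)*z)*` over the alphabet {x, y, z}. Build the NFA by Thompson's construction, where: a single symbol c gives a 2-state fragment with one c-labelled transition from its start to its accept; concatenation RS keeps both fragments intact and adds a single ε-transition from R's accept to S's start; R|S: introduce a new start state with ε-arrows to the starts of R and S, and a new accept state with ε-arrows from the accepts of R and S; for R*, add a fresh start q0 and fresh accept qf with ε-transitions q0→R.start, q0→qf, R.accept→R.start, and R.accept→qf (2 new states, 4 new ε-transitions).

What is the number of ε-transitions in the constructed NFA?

Building bottom-up:
Each of the 4 symbol leaves contributes 0 ε-transitions.
  y ∪ x = 4 ε-transitions
  (y ∪ x)* = 8 ε-transitions
  (y ∪ x)*z = 9 ε-transitions
  ((y ∪ x)*z)* = 13 ε-transitions
  x ∪ ((y ∪ x)*z)* = 17 ε-transitions

17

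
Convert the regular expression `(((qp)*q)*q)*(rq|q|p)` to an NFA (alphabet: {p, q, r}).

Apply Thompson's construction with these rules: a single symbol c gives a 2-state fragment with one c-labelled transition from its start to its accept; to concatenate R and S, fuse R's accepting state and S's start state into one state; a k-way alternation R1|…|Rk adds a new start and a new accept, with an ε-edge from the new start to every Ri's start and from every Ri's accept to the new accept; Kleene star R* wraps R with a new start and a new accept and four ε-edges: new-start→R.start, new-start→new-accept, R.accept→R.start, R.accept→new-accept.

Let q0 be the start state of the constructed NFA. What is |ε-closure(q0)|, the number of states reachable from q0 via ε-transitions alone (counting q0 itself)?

10

Compute the ε-closure size of each fragment's start state recursively; a symbol fragment's start has no outgoing ε-edge, so its closure is just itself (size 1).
  qp → |closure| equals the left operand's closure size = 1 (its accept is not ε-reachable, so the closure stops there)
  (qp)* → |closure| = 1 (new start) + 1 (body) + 1 (new accept) = 3
  (qp)*q → the left operand accepts ε, so the closure extends into the next operand (the shared merged state is already counted); |closure| = 3 + (1−1) = 3
  ((qp)*q)* → new start has ε-edges to the inner start and to the new accept, so |closure| = 2 + 3 = 5
  ((qp)*q)*q → the left operand accepts ε, so the closure extends into the next operand (the shared merged state is already counted); |closure| = 5 + (1−1) = 5
  (((qp)*q)*q)* → the star's fresh start ε-reaches both the body's start and the fresh accept: |closure| = 2 + 5 = 7
  rq → |closure| equals the left operand's closure size = 1 (its accept is not ε-reachable, so the closure stops there)
  rq|q|p → |closure| = 1 + 1 + 1 + 1 = 4 (the new accept is not ε-reachable since no branch accepts ε)
  (((qp)*q)*q)*(rq|q|p) → the left operand accepts ε, so the closure extends into the next operand (the shared merged state is already counted); |closure| = 7 + (4−1) = 10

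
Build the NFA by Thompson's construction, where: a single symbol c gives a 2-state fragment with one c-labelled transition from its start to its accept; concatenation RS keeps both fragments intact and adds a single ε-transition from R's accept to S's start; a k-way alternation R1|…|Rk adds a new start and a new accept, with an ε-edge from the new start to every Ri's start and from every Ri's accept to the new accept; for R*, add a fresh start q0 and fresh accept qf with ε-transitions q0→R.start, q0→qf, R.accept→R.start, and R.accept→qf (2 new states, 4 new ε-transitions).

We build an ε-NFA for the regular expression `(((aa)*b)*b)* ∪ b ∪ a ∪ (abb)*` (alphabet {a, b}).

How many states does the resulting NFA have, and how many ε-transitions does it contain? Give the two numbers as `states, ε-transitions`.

Building bottom-up:
Each of the 9 symbol leaves contributes 2 states and 0 ε-transitions.
  aa → 4 states, 1 ε-transition
  (aa)* → 6 states, 5 ε-transitions
  (aa)*b → 8 states, 6 ε-transitions
  ((aa)*b)* → 10 states, 10 ε-transitions
  ((aa)*b)*b → 12 states, 11 ε-transitions
  (((aa)*b)*b)* → 14 states, 15 ε-transitions
  abb → 6 states, 2 ε-transitions
  (abb)* → 8 states, 6 ε-transitions
  (((aa)*b)*b)* ∪ b ∪ a ∪ (abb)* → 28 states, 29 ε-transitions

28, 29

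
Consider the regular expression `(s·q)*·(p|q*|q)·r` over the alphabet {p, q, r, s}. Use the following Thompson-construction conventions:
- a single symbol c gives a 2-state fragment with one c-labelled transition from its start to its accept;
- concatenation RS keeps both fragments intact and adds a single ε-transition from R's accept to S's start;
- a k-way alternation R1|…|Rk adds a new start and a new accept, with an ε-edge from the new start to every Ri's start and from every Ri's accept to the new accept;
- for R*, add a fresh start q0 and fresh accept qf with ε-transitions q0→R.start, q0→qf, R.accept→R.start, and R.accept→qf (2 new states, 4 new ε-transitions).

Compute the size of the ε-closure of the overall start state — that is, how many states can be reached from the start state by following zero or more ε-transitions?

11

Work bottom-up. For each fragment F, track |ε-closure(F.start)| and whether F's accept lies in that closure (i.e. whether F accepts ε). A single-symbol fragment has closure size 1 and does not accept ε.
  s·q : |closure| equals the left operand's closure size = 1 (its accept is not ε-reachable, so the closure stops there)
  (s·q)* : new start has ε-edges to the inner start and to the new accept, so |closure| = 2 + 1 = 3
  q* : |closure| = 1 (new start) + 1 (body) + 1 (new accept) = 3
  p|q*|q : new start ε-reaches every alternative's start; at least one alternative accepts ε, so the union's new accept is reached too: |closure| = 1 + 1 + 3 + 1 + 1 = 7
  (s·q)*·(p|q*|q)·r : the left operand accepts ε, so the closure extends into the next operand (via the concat ε-link); |closure| = 3 + 7 + 1 = 11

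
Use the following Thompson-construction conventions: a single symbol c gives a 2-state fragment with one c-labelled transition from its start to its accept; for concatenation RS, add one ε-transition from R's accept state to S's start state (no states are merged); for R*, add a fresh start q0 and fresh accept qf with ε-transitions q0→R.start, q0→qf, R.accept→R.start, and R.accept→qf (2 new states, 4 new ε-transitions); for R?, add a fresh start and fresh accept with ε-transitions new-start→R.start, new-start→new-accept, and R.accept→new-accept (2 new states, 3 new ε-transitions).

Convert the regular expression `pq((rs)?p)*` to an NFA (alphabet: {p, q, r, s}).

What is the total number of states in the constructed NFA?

14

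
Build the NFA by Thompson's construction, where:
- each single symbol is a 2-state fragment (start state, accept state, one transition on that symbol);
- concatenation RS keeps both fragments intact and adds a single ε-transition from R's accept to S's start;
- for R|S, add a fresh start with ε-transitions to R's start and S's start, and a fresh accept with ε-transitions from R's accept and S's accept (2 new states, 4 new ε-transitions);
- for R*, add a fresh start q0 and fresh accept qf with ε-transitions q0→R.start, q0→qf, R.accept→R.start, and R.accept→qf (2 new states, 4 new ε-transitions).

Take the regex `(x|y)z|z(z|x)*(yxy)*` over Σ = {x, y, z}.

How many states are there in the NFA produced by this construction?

28

Bottom-up over the parse tree:
Each of the 9 symbol leaves contributes a 2-state fragment.
  x|y — 6 states
  (x|y)z — 8 states
  z|x — 6 states
  (z|x)* — 8 states
  yxy — 6 states
  (yxy)* — 8 states
  z(z|x)*(yxy)* — 18 states
  (x|y)z|z(z|x)*(yxy)* — 28 states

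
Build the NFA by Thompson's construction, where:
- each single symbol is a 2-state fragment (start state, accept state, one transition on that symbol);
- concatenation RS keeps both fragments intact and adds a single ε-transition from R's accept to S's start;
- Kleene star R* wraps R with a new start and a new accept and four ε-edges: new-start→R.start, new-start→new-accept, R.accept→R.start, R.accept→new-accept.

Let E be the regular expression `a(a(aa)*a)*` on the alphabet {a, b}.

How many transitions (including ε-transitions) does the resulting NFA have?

Building bottom-up:
Each of the 5 symbol leaves contributes 1 transition (1 symbol, 0 ε).
  aa → 3 transitions (2 symbol, 1 ε)
  (aa)* → 7 transitions (2 symbol, 5 ε)
  a(aa)*a → 11 transitions (4 symbol, 7 ε)
  (a(aa)*a)* → 15 transitions (4 symbol, 11 ε)
  a(a(aa)*a)* → 17 transitions (5 symbol, 12 ε)

17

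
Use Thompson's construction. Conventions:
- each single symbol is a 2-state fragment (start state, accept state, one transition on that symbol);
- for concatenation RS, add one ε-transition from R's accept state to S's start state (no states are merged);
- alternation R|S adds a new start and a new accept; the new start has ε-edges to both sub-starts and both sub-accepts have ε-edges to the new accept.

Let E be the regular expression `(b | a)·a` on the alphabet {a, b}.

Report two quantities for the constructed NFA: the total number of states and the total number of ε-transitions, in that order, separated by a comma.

8, 5

Bottom-up over the parse tree:
Each of the 3 symbol leaves contributes 2 states and 0 ε-transitions.
  b | a — 6 states, 4 ε-transitions
  (b | a)·a — 8 states, 5 ε-transitions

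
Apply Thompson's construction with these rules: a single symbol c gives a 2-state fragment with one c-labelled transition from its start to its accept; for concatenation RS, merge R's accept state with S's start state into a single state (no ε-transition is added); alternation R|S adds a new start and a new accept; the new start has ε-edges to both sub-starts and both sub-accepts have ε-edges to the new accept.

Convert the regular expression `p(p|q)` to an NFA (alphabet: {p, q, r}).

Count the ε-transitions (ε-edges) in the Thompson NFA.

4

By structural recursion:
Each of the 3 symbol leaves contributes 0 ε-transitions.
  p|q — 4 ε-transitions
  p(p|q) — 4 ε-transitions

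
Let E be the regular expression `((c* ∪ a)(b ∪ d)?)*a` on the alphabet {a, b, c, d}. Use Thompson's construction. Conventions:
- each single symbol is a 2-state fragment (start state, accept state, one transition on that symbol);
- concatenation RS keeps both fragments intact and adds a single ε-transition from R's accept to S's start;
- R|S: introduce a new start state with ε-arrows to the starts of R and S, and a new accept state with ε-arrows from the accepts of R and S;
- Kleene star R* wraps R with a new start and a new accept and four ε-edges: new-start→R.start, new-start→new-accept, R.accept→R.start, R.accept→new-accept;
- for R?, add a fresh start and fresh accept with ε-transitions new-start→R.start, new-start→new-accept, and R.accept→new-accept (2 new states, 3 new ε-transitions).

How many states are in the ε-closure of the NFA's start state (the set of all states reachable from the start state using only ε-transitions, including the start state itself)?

14

Compute the ε-closure size of each fragment's start state recursively; a symbol fragment's start has no outgoing ε-edge, so its closure is just itself (size 1).
  c* : |closure| = 1 (new start) + 1 (body) + 1 (new accept) = 3
  c* ∪ a : new start ε-reaches every alternative's start; at least one alternative accepts ε, so the union's new accept is reached too: |closure| = 1 + 3 + 1 + 1 = 6
  b ∪ d : new start ε-reaches every alternative's start; none of them accept ε, so the new accept is not reached: |closure| = 1 + 1 + 1 = 3
  (b ∪ d)? : |closure| = 1 (new start) + 3 (body) + 1 (new accept, via ε) = 5
  (c* ∪ a)(b ∪ d)? : the left operand accepts ε, so the closure extends into the next operand (via the concat ε-link); |closure| = 6 + 5 = 11
  ((c* ∪ a)(b ∪ d)?)* : |closure| = 1 (new start) + 11 (body) + 1 (new accept) = 13
  ((c* ∪ a)(b ∪ d)?)*a : the left operand accepts ε, so the closure extends into the next operand (via the concat ε-link); |closure| = 13 + 1 = 14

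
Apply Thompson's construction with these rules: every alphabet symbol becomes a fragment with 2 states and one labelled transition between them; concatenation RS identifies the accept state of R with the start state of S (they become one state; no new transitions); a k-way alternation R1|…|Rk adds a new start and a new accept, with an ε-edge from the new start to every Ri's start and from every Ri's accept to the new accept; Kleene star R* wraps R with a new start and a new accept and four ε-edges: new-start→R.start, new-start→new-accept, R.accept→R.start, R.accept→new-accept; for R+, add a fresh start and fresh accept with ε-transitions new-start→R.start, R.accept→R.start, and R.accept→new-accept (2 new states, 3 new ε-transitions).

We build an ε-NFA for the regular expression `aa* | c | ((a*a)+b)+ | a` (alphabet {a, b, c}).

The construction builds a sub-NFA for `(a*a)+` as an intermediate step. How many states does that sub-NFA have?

Fragment for `(a*a)+`:
Each of the 2 symbol leaves contributes a 2-state fragment.
  a* → 4 states
  a*a → 5 states
  (a*a)+ → 7 states

7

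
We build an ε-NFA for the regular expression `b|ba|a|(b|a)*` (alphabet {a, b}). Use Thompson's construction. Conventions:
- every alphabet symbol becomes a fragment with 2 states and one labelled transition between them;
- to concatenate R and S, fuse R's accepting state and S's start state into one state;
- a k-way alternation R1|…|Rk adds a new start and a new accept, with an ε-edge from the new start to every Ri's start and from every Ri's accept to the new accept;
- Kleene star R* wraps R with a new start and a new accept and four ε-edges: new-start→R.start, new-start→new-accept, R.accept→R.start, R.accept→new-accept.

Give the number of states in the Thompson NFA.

17

Per subexpression:
Each of the 6 symbol leaves contributes a 2-state fragment.
  ba = 3 states
  b|a = 6 states
  (b|a)* = 8 states
  b|ba|a|(b|a)* = 17 states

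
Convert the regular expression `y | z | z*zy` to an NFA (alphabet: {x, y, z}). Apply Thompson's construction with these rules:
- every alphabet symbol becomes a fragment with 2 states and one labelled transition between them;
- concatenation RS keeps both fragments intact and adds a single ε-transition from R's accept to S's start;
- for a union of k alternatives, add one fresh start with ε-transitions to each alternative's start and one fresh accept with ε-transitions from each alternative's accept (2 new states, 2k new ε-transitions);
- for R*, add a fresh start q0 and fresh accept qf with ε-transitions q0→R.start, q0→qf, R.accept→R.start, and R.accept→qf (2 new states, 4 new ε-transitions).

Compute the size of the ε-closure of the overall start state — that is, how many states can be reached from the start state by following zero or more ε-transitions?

7

Compute the ε-closure size of each fragment's start state recursively; a symbol fragment's start has no outgoing ε-edge, so its closure is just itself (size 1).
  z* — |closure| = 1 (new start) + 1 (body) + 1 (new accept) = 3
  z*zy — |closure| = 3 + 1 = 4 (closure spills across the concat boundary because the left factor accepts ε)
  y | z | z*zy — |closure| = 1 + 1 + 1 + 4 = 7 (the new accept is not ε-reachable since no branch accepts ε)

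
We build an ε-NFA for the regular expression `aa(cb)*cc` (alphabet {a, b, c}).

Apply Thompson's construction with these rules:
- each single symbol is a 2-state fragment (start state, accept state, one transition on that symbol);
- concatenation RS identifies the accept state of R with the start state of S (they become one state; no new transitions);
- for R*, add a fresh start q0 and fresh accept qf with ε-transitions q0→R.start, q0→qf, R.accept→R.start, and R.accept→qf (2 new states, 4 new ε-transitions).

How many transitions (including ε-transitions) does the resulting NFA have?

10

By structural recursion:
Each of the 6 symbol leaves contributes 1 transition (1 symbol, 0 ε).
  cb = 2 transitions (2 symbol, 0 ε)
  (cb)* = 6 transitions (2 symbol, 4 ε)
  aa(cb)*cc = 10 transitions (6 symbol, 4 ε)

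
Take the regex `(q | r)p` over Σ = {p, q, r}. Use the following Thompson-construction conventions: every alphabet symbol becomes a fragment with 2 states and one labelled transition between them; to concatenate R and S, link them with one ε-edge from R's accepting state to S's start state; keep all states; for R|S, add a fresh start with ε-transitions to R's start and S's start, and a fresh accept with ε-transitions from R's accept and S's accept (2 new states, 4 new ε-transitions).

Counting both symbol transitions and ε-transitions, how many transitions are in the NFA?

Bottom-up over the parse tree:
Each of the 3 symbol leaves contributes 1 transition (1 symbol, 0 ε).
  q | r — 6 transitions (2 symbol, 4 ε)
  (q | r)p — 8 transitions (3 symbol, 5 ε)

8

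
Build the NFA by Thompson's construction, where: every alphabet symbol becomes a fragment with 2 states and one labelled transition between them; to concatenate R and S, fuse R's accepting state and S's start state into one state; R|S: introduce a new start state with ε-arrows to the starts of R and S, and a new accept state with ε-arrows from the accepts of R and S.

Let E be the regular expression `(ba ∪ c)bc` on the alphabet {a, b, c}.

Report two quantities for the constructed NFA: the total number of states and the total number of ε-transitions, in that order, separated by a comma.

By structural recursion:
Each of the 5 symbol leaves contributes 2 states and 0 ε-transitions.
  ba = 3 states, 0 ε-transitions
  ba ∪ c = 7 states, 4 ε-transitions
  (ba ∪ c)bc = 9 states, 4 ε-transitions

9, 4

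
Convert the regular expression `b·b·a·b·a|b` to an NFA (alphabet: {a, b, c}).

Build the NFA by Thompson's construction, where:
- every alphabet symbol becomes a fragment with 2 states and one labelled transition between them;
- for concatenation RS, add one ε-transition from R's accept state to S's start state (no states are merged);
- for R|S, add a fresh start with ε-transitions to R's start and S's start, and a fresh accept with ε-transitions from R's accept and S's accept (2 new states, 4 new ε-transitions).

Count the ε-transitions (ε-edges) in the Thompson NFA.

8

Building bottom-up:
Each of the 6 symbol leaves contributes 0 ε-transitions.
  b·b·a·b·a → 4 ε-transitions
  b·b·a·b·a|b → 8 ε-transitions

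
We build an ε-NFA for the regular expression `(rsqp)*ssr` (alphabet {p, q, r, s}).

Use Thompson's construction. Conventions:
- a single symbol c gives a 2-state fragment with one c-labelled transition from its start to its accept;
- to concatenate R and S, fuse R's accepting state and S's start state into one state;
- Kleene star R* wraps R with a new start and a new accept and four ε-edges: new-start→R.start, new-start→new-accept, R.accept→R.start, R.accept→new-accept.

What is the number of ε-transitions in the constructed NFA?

4

Per subexpression:
Each of the 7 symbol leaves contributes 0 ε-transitions.
  rsqp = 0 ε-transitions
  (rsqp)* = 4 ε-transitions
  (rsqp)*ssr = 4 ε-transitions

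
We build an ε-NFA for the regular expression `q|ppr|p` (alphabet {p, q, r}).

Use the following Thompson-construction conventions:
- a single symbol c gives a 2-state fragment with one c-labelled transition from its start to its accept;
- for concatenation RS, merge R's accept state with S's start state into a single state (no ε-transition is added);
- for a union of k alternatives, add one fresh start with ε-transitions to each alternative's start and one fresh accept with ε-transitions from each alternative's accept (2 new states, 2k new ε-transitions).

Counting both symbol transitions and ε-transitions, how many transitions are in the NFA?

11

Recursing over subexpressions:
Each of the 5 symbol leaves contributes 1 transition (1 symbol, 0 ε).
  ppr → 3 transitions (3 symbol, 0 ε)
  q|ppr|p → 11 transitions (5 symbol, 6 ε)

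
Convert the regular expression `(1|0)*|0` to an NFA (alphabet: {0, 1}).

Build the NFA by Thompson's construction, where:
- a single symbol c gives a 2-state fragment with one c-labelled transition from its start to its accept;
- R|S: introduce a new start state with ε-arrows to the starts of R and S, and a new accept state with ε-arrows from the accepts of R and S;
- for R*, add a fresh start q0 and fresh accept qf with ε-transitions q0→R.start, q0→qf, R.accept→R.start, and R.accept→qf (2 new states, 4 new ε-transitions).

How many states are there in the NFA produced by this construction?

Bottom-up over the parse tree:
Each of the 3 symbol leaves contributes a 2-state fragment.
  1|0 = 6 states
  (1|0)* = 8 states
  (1|0)*|0 = 12 states

12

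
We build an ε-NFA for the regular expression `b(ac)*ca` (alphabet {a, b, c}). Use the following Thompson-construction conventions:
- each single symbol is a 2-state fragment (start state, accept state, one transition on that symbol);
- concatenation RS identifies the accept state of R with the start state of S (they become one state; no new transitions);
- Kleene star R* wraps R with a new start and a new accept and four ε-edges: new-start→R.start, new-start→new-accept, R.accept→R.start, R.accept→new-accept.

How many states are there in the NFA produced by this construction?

8

Building bottom-up:
Each of the 5 symbol leaves contributes a 2-state fragment.
  ac — 3 states
  (ac)* — 5 states
  b(ac)*ca — 8 states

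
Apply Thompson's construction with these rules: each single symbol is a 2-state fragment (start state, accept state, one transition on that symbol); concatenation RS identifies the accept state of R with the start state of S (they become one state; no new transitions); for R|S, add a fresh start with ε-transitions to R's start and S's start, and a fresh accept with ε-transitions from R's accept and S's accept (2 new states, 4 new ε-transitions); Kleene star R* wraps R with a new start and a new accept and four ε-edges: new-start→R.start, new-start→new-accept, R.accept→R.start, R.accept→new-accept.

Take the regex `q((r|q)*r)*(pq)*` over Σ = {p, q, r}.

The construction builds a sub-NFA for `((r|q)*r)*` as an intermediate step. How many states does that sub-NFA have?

Fragment for `((r|q)*r)*`:
Each of the 3 symbol leaves contributes a 2-state fragment.
  r|q — 6 states
  (r|q)* — 8 states
  (r|q)*r — 9 states
  ((r|q)*r)* — 11 states

11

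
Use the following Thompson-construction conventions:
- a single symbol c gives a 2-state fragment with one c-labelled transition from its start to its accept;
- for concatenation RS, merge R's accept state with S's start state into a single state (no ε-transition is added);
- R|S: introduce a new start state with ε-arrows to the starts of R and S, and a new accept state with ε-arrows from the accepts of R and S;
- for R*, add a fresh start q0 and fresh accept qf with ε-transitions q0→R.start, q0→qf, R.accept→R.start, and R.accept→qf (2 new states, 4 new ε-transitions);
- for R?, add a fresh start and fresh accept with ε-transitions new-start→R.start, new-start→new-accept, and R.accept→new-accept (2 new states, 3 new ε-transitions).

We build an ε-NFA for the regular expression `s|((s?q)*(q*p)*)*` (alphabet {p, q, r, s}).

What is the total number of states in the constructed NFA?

By structural recursion:
Each of the 5 symbol leaves contributes a 2-state fragment.
  s? = 4 states
  s?q = 5 states
  (s?q)* = 7 states
  q* = 4 states
  q*p = 5 states
  (q*p)* = 7 states
  (s?q)*(q*p)* = 13 states
  ((s?q)*(q*p)*)* = 15 states
  s|((s?q)*(q*p)*)* = 19 states

19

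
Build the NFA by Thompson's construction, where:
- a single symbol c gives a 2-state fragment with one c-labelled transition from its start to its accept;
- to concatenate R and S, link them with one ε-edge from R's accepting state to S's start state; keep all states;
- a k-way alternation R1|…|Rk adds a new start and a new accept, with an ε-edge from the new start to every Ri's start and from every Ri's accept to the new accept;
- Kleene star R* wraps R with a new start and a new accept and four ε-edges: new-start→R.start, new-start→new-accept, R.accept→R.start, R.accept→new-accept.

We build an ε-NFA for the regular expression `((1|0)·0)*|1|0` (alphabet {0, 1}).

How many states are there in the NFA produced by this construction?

Bottom-up over the parse tree:
Each of the 5 symbol leaves contributes a 2-state fragment.
  1|0 : 6 states
  (1|0)·0 : 8 states
  ((1|0)·0)* : 10 states
  ((1|0)·0)*|1|0 : 16 states

16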